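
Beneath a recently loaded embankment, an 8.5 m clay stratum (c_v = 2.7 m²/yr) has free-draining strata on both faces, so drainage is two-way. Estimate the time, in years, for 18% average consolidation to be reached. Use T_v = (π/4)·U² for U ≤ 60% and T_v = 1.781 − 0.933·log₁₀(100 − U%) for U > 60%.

Drainage path length: H_d = H/2 = 4.25 m (double drainage).
U ≤ 60%: T_v = (π/4)·U² = (π/4)×0.18² = 0.025447.
t = T_v·H_d²/c_v = 0.025447×4.25²/2.7 = 0.1702 years.

t ≈ 0.17 years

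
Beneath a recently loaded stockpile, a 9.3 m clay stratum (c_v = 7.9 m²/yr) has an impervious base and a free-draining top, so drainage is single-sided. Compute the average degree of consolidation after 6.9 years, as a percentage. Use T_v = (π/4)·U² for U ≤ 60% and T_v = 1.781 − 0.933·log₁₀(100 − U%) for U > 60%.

Drainage path length: H_d = H = 9.3 m (single drainage).
T_v = c_v·t/H_d² = 7.9×6.9/9.3² = 0.63025.
T_v = 0.63025 corresponds to the U > 60% branch:
U = 1 − 10^((1.781 − T_v)/0.933)/100 = 0.8288

U ≈ 82.9 %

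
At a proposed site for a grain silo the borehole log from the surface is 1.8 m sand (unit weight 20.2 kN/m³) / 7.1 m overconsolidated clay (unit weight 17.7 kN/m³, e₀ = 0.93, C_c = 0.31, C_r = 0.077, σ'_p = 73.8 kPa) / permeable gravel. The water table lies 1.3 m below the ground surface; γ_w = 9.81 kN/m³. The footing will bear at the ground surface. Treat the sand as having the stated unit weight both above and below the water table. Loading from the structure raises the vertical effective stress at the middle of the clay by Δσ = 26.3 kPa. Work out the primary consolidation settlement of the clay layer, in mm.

Mid-depth of clay below the ground surface: z = 1.8 + 7.1/2 = 5.35 m.
Total vertical stress at mid-clay: σ_v = 20.2×1.8 + 17.7×3.55 = 99.195 kPa.
Pore pressure: u = 9.81×(5.35 − 1.3) = 39.73 kPa.
Initial effective stress: σ'_0 = σ_v − u = 99.195 − 39.73 = 59.465 kPa.
Final effective stress: σ'_f = 59.465 + 26.3 = 85.765 kPa.
σ'_f = 85.765 > σ'_p = 73.8 kPa, so the stress path crosses the preconsolidation pressure — recompression up to σ'_p, then virgin compression beyond:
S_c = H/(1+e₀)·[C_r·log₁₀(σ'_p/σ'_0) + C_c·log₁₀(σ'_f/σ'_p)]
    = 7.1/1.93 × [0.077×log₁₀(73.8/59.465) + 0.31×log₁₀(85.765/73.8)]
    = 3.6788 × [0.0072222 + 0.020229] = 0.101 m

S_c ≈ 101 mm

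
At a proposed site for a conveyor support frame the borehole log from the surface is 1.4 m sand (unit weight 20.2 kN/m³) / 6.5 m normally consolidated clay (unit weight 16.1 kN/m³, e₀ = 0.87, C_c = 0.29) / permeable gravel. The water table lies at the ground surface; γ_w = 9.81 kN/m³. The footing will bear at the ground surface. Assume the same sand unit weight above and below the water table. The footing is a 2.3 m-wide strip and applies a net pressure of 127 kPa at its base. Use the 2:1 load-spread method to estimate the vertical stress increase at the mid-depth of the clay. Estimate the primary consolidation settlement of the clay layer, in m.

S_c ≈ 0.345 m

Mid-depth of clay below the ground surface: z = 1.4 + 6.5/2 = 4.65 m.
Total vertical stress at mid-clay: σ_v = 20.2×1.4 + 16.1×3.25 = 80.605 kPa.
Pore pressure: u = 9.81×(4.65 − 0) = 45.617 kPa.
Initial effective stress: σ'_0 = σ_v − u = 80.605 − 45.617 = 34.988 kPa.
Stress increase at mid-clay by the 2:1 spreading method:
Δσ = qB/(B+z) = 127×2.3/(2.3+4.65) = 42.029 kPa
Final effective stress: σ'_f = σ'_0 + Δσ = 34.988 + 42.029 = 77.017 kPa.
Normally consolidated clay, so the full stress increment lies on the virgin compression line:
S_c = C_c·H/(1+e₀)·log₁₀(σ'_f/σ'_0) = 0.29×6.5/(1+0.87)×log₁₀(77.017/34.988)
    = 1.008 × 0.34267 = 0.3454 m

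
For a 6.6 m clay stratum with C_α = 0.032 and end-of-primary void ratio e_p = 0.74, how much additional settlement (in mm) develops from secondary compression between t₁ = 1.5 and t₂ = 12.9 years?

S_s ≈ 113 mm

Secondary compression: S_s = C_α·H/(1+e_p)·log₁₀(t₂/t₁)
S_s = 0.032×6.6/(1+0.74)×log₁₀(12.9/1.5)
    = 0.1214 × 0.9345 = 0.1134 m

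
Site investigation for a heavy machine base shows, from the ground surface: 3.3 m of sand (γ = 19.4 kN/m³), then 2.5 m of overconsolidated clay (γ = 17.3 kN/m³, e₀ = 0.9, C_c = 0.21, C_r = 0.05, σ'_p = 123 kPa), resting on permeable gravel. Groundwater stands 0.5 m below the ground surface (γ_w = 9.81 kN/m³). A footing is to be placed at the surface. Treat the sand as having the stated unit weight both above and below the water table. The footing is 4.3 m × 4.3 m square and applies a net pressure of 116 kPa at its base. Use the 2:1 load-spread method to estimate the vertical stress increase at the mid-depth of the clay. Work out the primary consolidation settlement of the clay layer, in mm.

Mid-depth of clay below the ground surface: z = 3.3 + 2.5/2 = 4.55 m.
Total vertical stress at mid-clay: σ_v = 19.4×3.3 + 17.3×1.25 = 85.645 kPa.
Pore pressure: u = 9.81×(4.55 − 0.5) = 39.73 kPa.
Initial effective stress: σ'_0 = σ_v − u = 85.645 − 39.73 = 45.915 kPa.
Stress increase at mid-clay by the 2:1 spreading method:
Δσ = qBL/((B+z)(L+z)) = 116×4.3×4.3/((4.3+4.55)(4.3+4.55)) = 27.385 kPa
Final effective stress: σ'_f = 45.915 + 27.385 = 73.3 kPa.
σ'_f = 73.3 ≤ σ'_p = 123 kPa, so the clay remains overconsolidated and only the recompression index applies:
S_c = C_r·H/(1+e₀)·log₁₀(σ'_f/σ'_0) = 0.05×2.5/1.9×log₁₀(73.3/45.915)
    = 0.06579 × 0.20315 = 0.01337 m

S_c ≈ 13.4 mm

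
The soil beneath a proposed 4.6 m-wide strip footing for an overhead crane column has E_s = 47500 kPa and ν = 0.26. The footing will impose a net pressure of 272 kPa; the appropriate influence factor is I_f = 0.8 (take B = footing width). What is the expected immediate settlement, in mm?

Immediate (elastic) settlement: S_e = q·B·(1−ν²)/E_s · I_f.
S_e = 272 × 4.6 × (1 − 0.26²) / 47500 × 0.8
    = 272 × 4.6 × 0.9324 / 47500 × 0.8
    = 0.01965 m = 19.65 mm

S_e ≈ 19.6 mm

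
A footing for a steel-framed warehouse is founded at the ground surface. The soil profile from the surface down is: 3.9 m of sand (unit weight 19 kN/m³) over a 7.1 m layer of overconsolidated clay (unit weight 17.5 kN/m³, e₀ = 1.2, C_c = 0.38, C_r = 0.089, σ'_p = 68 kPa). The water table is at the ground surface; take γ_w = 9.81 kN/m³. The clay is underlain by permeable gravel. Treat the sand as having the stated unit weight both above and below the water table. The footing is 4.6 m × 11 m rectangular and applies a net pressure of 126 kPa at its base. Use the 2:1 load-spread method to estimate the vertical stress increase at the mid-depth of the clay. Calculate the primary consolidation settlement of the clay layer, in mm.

Mid-depth of clay below the ground surface: z = 3.9 + 7.1/2 = 7.45 m.
Total vertical stress at mid-clay: σ_v = 19×3.9 + 17.5×3.55 = 136.22 kPa.
Pore pressure: u = 9.81×(7.45 − 0) = 73.085 kPa.
Initial effective stress: σ'_0 = σ_v − u = 136.22 − 73.085 = 63.135 kPa.
Stress increase at mid-clay by the 2:1 spreading method:
Δσ = qBL/((B+z)(L+z)) = 126×4.6×11/((4.6+7.45)(11+7.45)) = 28.677 kPa
Final effective stress: σ'_f = 63.135 + 28.677 = 91.812 kPa.
σ'_f = 91.812 > σ'_p = 68 kPa, so the stress path crosses the preconsolidation pressure — recompression up to σ'_p, then virgin compression beyond:
S_c = H/(1+e₀)·[C_r·log₁₀(σ'_p/σ'_0) + C_c·log₁₀(σ'_f/σ'_p)]
    = 7.1/2.2 × [0.089×log₁₀(68/63.135) + 0.38×log₁₀(91.812/68)]
    = 3.2273 × [0.0028692 + 0.049548] = 0.1692 m

S_c ≈ 169 mm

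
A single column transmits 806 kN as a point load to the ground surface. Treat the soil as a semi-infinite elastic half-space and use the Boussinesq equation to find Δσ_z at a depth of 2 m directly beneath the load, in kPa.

Boussinesq vertical stress below a point load on an elastic half-space:
Δσ_z = 3P/(2πz²) · [1 + (r/z)²]^(−5/2)
r/z = 0/2 = 0; [1+(r/z)²]^(−5/2) = 1.
Δσ_z = 3×806/(2π×2²) × 1 = 96.209 × 1 = 96.21 kPa

Δσ_z ≈ 96.2 kPa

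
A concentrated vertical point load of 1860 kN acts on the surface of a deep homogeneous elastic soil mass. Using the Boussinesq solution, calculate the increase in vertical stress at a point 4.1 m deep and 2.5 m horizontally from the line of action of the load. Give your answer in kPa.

Δσ_z ≈ 24 kPa

Boussinesq vertical stress below a point load on an elastic half-space:
Δσ_z = 3P/(2πz²) · [1 + (r/z)²]^(−5/2)
r/z = 2.5/4.1 = 0.60976; [1+(r/z)²]^(−5/2) = 0.4537.
Δσ_z = 3×1860/(2π×4.1²) × 0.4537 = 52.831 × 0.4537 = 23.97 kPa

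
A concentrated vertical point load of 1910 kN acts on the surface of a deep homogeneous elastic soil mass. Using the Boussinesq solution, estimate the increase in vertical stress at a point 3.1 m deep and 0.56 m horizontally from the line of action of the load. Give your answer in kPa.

Boussinesq vertical stress below a point load on an elastic half-space:
Δσ_z = 3P/(2πz²) · [1 + (r/z)²]^(−5/2)
r/z = 0.56/3.1 = 0.18065; [1+(r/z)²]^(−5/2) = 0.92286.
Δσ_z = 3×1910/(2π×3.1²) × 0.92286 = 94.897 × 0.92286 = 87.58 kPa

Δσ_z ≈ 87.6 kPa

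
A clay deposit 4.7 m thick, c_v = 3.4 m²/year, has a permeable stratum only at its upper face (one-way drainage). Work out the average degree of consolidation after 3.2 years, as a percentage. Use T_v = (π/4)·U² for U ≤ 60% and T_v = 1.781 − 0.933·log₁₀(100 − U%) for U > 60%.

U ≈ 76 %

Drainage path length: H_d = H = 4.7 m (single drainage).
T_v = c_v·t/H_d² = 3.4×3.2/4.7² = 0.49253.
T_v = 0.49253 corresponds to the U > 60% branch:
U = 1 − 10^((1.781 − T_v)/0.933)/100 = 0.7596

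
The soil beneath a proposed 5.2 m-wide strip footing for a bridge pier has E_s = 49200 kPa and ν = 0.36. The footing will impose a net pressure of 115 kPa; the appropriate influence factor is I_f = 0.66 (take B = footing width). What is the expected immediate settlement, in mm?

Immediate (elastic) settlement: S_e = q·B·(1−ν²)/E_s · I_f.
S_e = 115 × 5.2 × (1 − 0.36²) / 49200 × 0.66
    = 115 × 5.2 × 0.8704 / 49200 × 0.66
    = 0.006982 m = 6.982 mm

S_e ≈ 6.98 mm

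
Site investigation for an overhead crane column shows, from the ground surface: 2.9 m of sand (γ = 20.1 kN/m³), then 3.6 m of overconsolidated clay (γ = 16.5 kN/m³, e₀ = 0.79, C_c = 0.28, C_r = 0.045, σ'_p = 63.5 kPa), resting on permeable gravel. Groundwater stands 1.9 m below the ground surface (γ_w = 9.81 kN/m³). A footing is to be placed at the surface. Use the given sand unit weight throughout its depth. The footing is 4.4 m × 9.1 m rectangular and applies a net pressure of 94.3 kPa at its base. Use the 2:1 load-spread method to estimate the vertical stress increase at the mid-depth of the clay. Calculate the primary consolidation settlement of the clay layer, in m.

S_c ≈ 0.0888 m

Mid-depth of clay below the ground surface: z = 2.9 + 3.6/2 = 4.7 m.
Total vertical stress at mid-clay: σ_v = 20.1×2.9 + 16.5×1.8 = 87.99 kPa.
Pore pressure: u = 9.81×(4.7 − 1.9) = 27.468 kPa.
Initial effective stress: σ'_0 = σ_v − u = 87.99 − 27.468 = 60.522 kPa.
Stress increase at mid-clay by the 2:1 spreading method:
Δσ = qBL/((B+z)(L+z)) = 94.3×4.4×9.1/((4.4+4.7)(9.1+4.7)) = 30.067 kPa
Final effective stress: σ'_f = 60.522 + 30.067 = 90.589 kPa.
σ'_f = 90.589 > σ'_p = 63.5 kPa, so the stress path crosses the preconsolidation pressure — recompression up to σ'_p, then virgin compression beyond:
S_c = H/(1+e₀)·[C_r·log₁₀(σ'_p/σ'_0) + C_c·log₁₀(σ'_f/σ'_p)]
    = 3.6/1.79 × [0.045×log₁₀(63.5/60.522) + 0.28×log₁₀(90.589/63.5)]
    = 2.0112 × [0.00093872 + 0.043204] = 0.08878 m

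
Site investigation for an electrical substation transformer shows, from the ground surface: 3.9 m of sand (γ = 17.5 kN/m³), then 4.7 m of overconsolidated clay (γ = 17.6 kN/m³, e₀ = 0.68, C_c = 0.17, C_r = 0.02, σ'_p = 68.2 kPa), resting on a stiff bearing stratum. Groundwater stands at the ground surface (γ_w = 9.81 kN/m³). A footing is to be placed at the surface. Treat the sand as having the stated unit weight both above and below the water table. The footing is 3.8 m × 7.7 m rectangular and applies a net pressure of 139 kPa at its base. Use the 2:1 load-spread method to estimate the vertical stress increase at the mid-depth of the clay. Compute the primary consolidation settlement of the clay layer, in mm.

Mid-depth of clay below the ground surface: z = 3.9 + 4.7/2 = 6.25 m.
Total vertical stress at mid-clay: σ_v = 17.5×3.9 + 17.6×2.35 = 109.61 kPa.
Pore pressure: u = 9.81×(6.25 − 0) = 61.312 kPa.
Initial effective stress: σ'_0 = σ_v − u = 109.61 − 61.312 = 48.298 kPa.
Stress increase at mid-clay by the 2:1 spreading method:
Δσ = qBL/((B+z)(L+z)) = 139×3.8×7.7/((3.8+6.25)(7.7+6.25)) = 29.01 kPa
Final effective stress: σ'_f = 48.298 + 29.01 = 77.308 kPa.
σ'_f = 77.308 > σ'_p = 68.2 kPa, so the stress path crosses the preconsolidation pressure — recompression up to σ'_p, then virgin compression beyond:
S_c = H/(1+e₀)·[C_r·log₁₀(σ'_p/σ'_0) + C_c·log₁₀(σ'_f/σ'_p)]
    = 4.7/1.68 × [0.02×log₁₀(68.2/48.298) + 0.17×log₁₀(77.308/68.2)]
    = 2.7976 × [0.0029971 + 0.0092548] = 0.03428 m

S_c ≈ 34.3 mm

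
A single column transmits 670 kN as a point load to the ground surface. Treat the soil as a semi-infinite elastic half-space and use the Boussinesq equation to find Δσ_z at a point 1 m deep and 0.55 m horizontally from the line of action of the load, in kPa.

Δσ_z ≈ 165 kPa

Boussinesq vertical stress below a point load on an elastic half-space:
Δσ_z = 3P/(2πz²) · [1 + (r/z)²]^(−5/2)
r/z = 0.55/1 = 0.55; [1+(r/z)²]^(−5/2) = 0.51648.
Δσ_z = 3×670/(2π×1²) × 0.51648 = 319.9 × 0.51648 = 165.2 kPa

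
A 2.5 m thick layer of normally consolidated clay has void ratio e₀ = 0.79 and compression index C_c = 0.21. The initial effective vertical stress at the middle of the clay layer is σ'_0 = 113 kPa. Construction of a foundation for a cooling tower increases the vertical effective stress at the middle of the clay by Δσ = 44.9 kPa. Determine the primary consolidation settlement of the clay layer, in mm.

S_c ≈ 42.6 mm

Final effective stress: σ'_f = σ'_0 + Δσ = 113 + 44.9 = 157.9 kPa.
Normally consolidated clay, so the full stress increment lies on the virgin compression line:
S_c = C_c·H/(1+e₀)·log₁₀(σ'_f/σ'_0) = 0.21×2.5/(1+0.79)×log₁₀(157.9/113)
    = 0.2933 × 0.1453 = 0.04262 m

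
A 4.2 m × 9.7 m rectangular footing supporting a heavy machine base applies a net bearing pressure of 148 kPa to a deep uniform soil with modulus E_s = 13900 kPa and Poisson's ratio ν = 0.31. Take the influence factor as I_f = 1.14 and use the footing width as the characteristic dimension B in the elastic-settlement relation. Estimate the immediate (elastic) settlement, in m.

S_e ≈ 0.0461 m

Immediate (elastic) settlement: S_e = q·B·(1−ν²)/E_s · I_f.
S_e = 148 × 4.2 × (1 − 0.31²) / 13900 × 1.14
    = 148 × 4.2 × 0.9039 / 13900 × 1.14
    = 0.04608 m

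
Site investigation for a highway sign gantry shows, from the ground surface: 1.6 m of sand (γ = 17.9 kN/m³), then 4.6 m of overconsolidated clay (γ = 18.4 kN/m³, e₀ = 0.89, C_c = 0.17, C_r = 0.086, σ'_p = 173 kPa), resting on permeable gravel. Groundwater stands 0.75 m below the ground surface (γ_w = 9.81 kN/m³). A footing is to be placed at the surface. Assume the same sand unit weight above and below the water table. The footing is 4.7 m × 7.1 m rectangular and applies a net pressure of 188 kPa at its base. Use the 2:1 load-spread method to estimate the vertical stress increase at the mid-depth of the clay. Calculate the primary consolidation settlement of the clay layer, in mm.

S_c ≈ 88.8 mm

Mid-depth of clay below the ground surface: z = 1.6 + 4.6/2 = 3.9 m.
Total vertical stress at mid-clay: σ_v = 17.9×1.6 + 18.4×2.3 = 70.96 kPa.
Pore pressure: u = 9.81×(3.9 − 0.75) = 30.902 kPa.
Initial effective stress: σ'_0 = σ_v − u = 70.96 − 30.902 = 40.058 kPa.
Stress increase at mid-clay by the 2:1 spreading method:
Δσ = qBL/((B+z)(L+z)) = 188×4.7×7.1/((4.7+3.9)(7.1+3.9)) = 66.317 kPa
Final effective stress: σ'_f = 40.058 + 66.317 = 106.38 kPa.
σ'_f = 106.38 ≤ σ'_p = 173 kPa, so the clay remains overconsolidated and only the recompression index applies:
S_c = C_r·H/(1+e₀)·log₁₀(σ'_f/σ'_0) = 0.086×4.6/1.89×log₁₀(106.38/40.058)
    = 0.20932 × 0.42417 = 0.08879 m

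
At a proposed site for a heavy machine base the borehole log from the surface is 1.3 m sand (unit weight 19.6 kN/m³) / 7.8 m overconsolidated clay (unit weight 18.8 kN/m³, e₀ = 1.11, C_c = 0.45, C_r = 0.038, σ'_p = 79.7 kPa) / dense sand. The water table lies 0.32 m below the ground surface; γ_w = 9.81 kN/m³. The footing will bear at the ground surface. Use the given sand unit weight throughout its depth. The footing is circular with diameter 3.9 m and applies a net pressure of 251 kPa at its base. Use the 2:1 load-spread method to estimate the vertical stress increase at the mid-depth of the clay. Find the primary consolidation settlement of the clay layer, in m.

Mid-depth of clay below the ground surface: z = 1.3 + 7.8/2 = 5.2 m.
Total vertical stress at mid-clay: σ_v = 19.6×1.3 + 18.8×3.9 = 98.8 kPa.
Pore pressure: u = 9.81×(5.2 − 0.32) = 47.873 kPa.
Initial effective stress: σ'_0 = σ_v − u = 98.8 − 47.873 = 50.927 kPa.
Stress increase at mid-clay by the 2:1 spreading method:
Δσ ≈ qD²/(D+z)² = 251×3.9²/(3.9+5.2)² = 46.102 kPa
Final effective stress: σ'_f = 50.927 + 46.102 = 97.029 kPa.
σ'_f = 97.029 > σ'_p = 79.7 kPa, so the stress path crosses the preconsolidation pressure — recompression up to σ'_p, then virgin compression beyond:
S_c = H/(1+e₀)·[C_r·log₁₀(σ'_p/σ'_0) + C_c·log₁₀(σ'_f/σ'_p)]
    = 7.8/2.11 × [0.038×log₁₀(79.7/50.927) + 0.45×log₁₀(97.029/79.7)]
    = 3.6967 × [0.0073914 + 0.038449] = 0.1695 m

S_c ≈ 0.169 m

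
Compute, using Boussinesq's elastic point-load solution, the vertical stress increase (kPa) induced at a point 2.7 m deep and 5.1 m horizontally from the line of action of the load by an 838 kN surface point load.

Boussinesq vertical stress below a point load on an elastic half-space:
Δσ_z = 3P/(2πz²) · [1 + (r/z)²]^(−5/2)
r/z = 5.1/2.7 = 1.8889; [1+(r/z)²]^(−5/2) = 0.022424.
Δσ_z = 3×838/(2π×2.7²) × 0.022424 = 54.886 × 0.022424 = 1.231 kPa

Δσ_z ≈ 1.23 kPa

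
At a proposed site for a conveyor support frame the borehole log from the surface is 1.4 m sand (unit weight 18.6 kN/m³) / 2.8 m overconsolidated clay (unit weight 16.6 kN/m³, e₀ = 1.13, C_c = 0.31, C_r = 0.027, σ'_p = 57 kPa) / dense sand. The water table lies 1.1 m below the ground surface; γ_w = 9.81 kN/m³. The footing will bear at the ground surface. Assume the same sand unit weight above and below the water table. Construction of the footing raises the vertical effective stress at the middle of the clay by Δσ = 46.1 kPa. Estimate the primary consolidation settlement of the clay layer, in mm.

S_c ≈ 65.7 mm

Mid-depth of clay below the ground surface: z = 1.4 + 2.8/2 = 2.8 m.
Total vertical stress at mid-clay: σ_v = 18.6×1.4 + 16.6×1.4 = 49.28 kPa.
Pore pressure: u = 9.81×(2.8 − 1.1) = 16.677 kPa.
Initial effective stress: σ'_0 = σ_v − u = 49.28 − 16.677 = 32.603 kPa.
Final effective stress: σ'_f = 32.603 + 46.1 = 78.703 kPa.
σ'_f = 78.703 > σ'_p = 57 kPa, so the stress path crosses the preconsolidation pressure — recompression up to σ'_p, then virgin compression beyond:
S_c = H/(1+e₀)·[C_r·log₁₀(σ'_p/σ'_0) + C_c·log₁₀(σ'_f/σ'_p)]
    = 2.8/2.13 × [0.027×log₁₀(57/32.603) + 0.31×log₁₀(78.703/57)]
    = 1.3146 × [0.0065507 + 0.043436] = 0.06571 m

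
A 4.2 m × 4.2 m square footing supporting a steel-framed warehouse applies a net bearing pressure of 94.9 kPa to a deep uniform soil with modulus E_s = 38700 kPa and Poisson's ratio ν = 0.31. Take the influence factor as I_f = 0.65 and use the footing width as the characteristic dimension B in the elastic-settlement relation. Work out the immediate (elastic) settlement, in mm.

S_e ≈ 6.05 mm

Immediate (elastic) settlement: S_e = q·B·(1−ν²)/E_s · I_f.
S_e = 94.9 × 4.2 × (1 − 0.31²) / 38700 × 0.65
    = 94.9 × 4.2 × 0.9039 / 38700 × 0.65
    = 0.006051 m = 6.051 mm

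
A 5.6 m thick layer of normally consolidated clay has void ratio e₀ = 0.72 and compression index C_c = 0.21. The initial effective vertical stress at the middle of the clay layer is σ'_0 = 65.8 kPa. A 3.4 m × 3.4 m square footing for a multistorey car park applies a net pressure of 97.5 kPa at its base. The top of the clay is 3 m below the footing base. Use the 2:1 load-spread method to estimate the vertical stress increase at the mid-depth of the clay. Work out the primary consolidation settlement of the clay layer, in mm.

Mid-depth of clay below the footing base: z = 3 + 5.6/2 = 5.8 m.
Stress increase at mid-clay by the 2:1 spreading method:
Δσ = qBL/((B+z)(L+z)) = 97.5×3.4×3.4/((3.4+5.8)(3.4+5.8)) = 13.316 kPa
Final effective stress: σ'_f = σ'_0 + Δσ = 65.8 + 13.316 = 79.116 kPa.
Normally consolidated clay, so the full stress increment lies on the virgin compression line:
S_c = C_c·H/(1+e₀)·log₁₀(σ'_f/σ'_0) = 0.21×5.6/(1+0.72)×log₁₀(79.116/65.8)
    = 0.68372 × 0.080038 = 0.05472 m

S_c ≈ 54.7 mm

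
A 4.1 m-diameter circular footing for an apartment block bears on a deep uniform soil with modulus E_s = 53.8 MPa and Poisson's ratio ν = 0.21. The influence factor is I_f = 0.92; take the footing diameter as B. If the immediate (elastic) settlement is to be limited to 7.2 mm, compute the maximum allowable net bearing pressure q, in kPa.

E_s = 53.8 MPa = 53800 kPa.
S_e = q·B·(1−ν²)/E_s · I_f  ⇒  q = S_e·E_s / (B·(1−ν²)·I_f).
q = 0.0072 × 53800 / (4.1 × 0.9559 × 0.92) = 107.4 kPa

q ≈ 107 kPa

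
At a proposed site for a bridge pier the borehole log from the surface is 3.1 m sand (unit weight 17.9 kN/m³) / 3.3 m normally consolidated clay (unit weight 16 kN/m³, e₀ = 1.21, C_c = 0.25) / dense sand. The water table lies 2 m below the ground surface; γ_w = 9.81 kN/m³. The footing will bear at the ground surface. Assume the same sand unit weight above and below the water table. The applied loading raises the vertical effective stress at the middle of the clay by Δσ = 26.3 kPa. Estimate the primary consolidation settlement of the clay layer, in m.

S_c ≈ 0.0634 m

Mid-depth of clay below the ground surface: z = 3.1 + 3.3/2 = 4.75 m.
Total vertical stress at mid-clay: σ_v = 17.9×3.1 + 16×1.65 = 81.89 kPa.
Pore pressure: u = 9.81×(4.75 − 2) = 26.978 kPa.
Initial effective stress: σ'_0 = σ_v − u = 81.89 − 26.978 = 54.912 kPa.
Final effective stress: σ'_f = σ'_0 + Δσ = 54.912 + 26.3 = 81.212 kPa.
Normally consolidated clay, so the full stress increment lies on the virgin compression line:
S_c = C_c·H/(1+e₀)·log₁₀(σ'_f/σ'_0) = 0.25×3.3/(1+1.21)×log₁₀(81.212/54.912)
    = 0.3733 × 0.16995 = 0.06344 m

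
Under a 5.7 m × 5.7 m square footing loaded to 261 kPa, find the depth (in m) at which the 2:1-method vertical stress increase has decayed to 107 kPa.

z ≈ 3.2 m

2:1 spreading — at depth z the loaded area has grown by z in each plan dimension:
qB²/(B+z)² = Δσ_z ⇒ z = B(√(q/Δσ_z) − 1) = 5.7×(√(261/107) − 1) = 3.202 m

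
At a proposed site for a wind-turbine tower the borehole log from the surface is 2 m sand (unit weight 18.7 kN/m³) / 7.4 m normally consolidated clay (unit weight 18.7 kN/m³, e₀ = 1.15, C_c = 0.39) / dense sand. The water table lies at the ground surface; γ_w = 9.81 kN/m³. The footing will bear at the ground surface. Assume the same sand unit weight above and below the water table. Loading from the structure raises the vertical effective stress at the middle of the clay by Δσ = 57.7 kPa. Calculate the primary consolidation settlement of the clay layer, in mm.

Mid-depth of clay below the ground surface: z = 2 + 7.4/2 = 5.7 m.
Total vertical stress at mid-clay: σ_v = 18.7×2 + 18.7×3.7 = 106.59 kPa.
Pore pressure: u = 9.81×(5.7 − 0) = 55.917 kPa.
Initial effective stress: σ'_0 = σ_v − u = 106.59 − 55.917 = 50.673 kPa.
Final effective stress: σ'_f = σ'_0 + Δσ = 50.673 + 57.7 = 108.37 kPa.
Normally consolidated clay, so the full stress increment lies on the virgin compression line:
S_c = C_c·H/(1+e₀)·log₁₀(σ'_f/σ'_0) = 0.39×7.4/(1+1.15)×log₁₀(108.37/50.673)
    = 1.3423 × 0.33013 = 0.4431 m

S_c ≈ 443 mm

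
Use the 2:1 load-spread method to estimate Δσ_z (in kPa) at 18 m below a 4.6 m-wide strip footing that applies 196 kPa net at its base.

By the 2:1 method the load spreads at 1 horizontal : 2 vertical, so at depth z the loaded area has grown by z in each plan dimension:
Δσ = qB/(B+z) = 196×4.6/(4.6+18) = 39.894 kPa

Δσ_z ≈ 39.9 kPa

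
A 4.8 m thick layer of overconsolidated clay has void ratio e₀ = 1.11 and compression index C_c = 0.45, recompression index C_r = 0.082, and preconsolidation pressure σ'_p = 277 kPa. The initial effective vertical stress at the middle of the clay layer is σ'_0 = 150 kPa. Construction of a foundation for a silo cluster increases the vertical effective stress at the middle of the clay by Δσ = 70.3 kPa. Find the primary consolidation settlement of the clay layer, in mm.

Final effective stress: σ'_f = 150 + 70.3 = 220.3 kPa.
σ'_f = 220.3 ≤ σ'_p = 277 kPa, so the clay remains overconsolidated and only the recompression index applies:
S_c = C_r·H/(1+e₀)·log₁₀(σ'_f/σ'_0) = 0.082×4.8/2.11×log₁₀(220.3/150)
    = 0.18654 × 0.16692 = 0.03114 m

S_c ≈ 31.1 mm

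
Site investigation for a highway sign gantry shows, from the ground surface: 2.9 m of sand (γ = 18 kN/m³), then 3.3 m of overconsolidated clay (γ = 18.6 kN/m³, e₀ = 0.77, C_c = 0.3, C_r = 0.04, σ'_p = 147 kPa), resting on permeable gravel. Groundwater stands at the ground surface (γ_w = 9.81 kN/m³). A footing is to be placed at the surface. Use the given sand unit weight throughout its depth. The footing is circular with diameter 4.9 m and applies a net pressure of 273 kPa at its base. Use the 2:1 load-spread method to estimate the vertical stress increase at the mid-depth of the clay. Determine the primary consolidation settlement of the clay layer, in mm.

Mid-depth of clay below the ground surface: z = 2.9 + 3.3/2 = 4.55 m.
Total vertical stress at mid-clay: σ_v = 18×2.9 + 18.6×1.65 = 82.89 kPa.
Pore pressure: u = 9.81×(4.55 − 0) = 44.636 kPa.
Initial effective stress: σ'_0 = σ_v − u = 82.89 − 44.636 = 38.254 kPa.
Stress increase at mid-clay by the 2:1 spreading method:
Δσ ≈ qD²/(D+z)² = 273×4.9²/(4.9+4.55)² = 73.399 kPa
Final effective stress: σ'_f = 38.254 + 73.399 = 111.65 kPa.
σ'_f = 111.65 ≤ σ'_p = 147 kPa, so the clay remains overconsolidated and only the recompression index applies:
S_c = C_r·H/(1+e₀)·log₁₀(σ'_f/σ'_0) = 0.04×3.3/1.77×log₁₀(111.65/38.254)
    = 0.074576 × 0.46518 = 0.03469 m

S_c ≈ 34.7 mm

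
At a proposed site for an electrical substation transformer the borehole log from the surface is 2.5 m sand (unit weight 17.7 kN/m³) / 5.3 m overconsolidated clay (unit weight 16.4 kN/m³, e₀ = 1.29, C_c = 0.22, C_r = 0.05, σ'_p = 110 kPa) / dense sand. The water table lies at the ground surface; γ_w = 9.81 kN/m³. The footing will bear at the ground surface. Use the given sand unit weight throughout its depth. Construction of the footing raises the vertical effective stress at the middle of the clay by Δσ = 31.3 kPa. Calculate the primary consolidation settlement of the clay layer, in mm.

S_c ≈ 30.7 mm

Mid-depth of clay below the ground surface: z = 2.5 + 5.3/2 = 5.15 m.
Total vertical stress at mid-clay: σ_v = 17.7×2.5 + 16.4×2.65 = 87.71 kPa.
Pore pressure: u = 9.81×(5.15 − 0) = 50.522 kPa.
Initial effective stress: σ'_0 = σ_v − u = 87.71 − 50.522 = 37.188 kPa.
Final effective stress: σ'_f = 37.188 + 31.3 = 68.488 kPa.
σ'_f = 68.488 ≤ σ'_p = 110 kPa, so the clay remains overconsolidated and only the recompression index applies:
S_c = C_r·H/(1+e₀)·log₁₀(σ'_f/σ'_0) = 0.05×5.3/2.29×log₁₀(68.488/37.188)
    = 0.11572 × 0.26521 = 0.03069 m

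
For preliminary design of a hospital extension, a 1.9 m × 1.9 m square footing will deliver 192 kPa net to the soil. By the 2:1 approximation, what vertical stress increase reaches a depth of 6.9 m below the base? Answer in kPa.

Δσ_z ≈ 8.95 kPa

By the 2:1 method the load spreads at 1 horizontal : 2 vertical, so at depth z the loaded area has grown by z in each plan dimension:
Δσ = qBL/((B+z)(L+z)) = 192×1.9×1.9/((1.9+6.9)(1.9+6.9)) = 8.9504 kPa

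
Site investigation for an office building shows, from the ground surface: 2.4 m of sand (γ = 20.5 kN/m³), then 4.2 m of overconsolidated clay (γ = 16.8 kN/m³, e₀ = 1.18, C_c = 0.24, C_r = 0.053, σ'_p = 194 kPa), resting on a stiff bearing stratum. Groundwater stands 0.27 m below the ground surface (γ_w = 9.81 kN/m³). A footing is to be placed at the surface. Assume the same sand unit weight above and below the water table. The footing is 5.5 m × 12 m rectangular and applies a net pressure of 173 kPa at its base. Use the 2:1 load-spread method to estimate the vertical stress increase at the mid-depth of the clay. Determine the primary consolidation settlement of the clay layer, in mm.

S_c ≈ 42.5 mm

Mid-depth of clay below the ground surface: z = 2.4 + 4.2/2 = 4.5 m.
Total vertical stress at mid-clay: σ_v = 20.5×2.4 + 16.8×2.1 = 84.48 kPa.
Pore pressure: u = 9.81×(4.5 − 0.27) = 41.496 kPa.
Initial effective stress: σ'_0 = σ_v − u = 84.48 − 41.496 = 42.984 kPa.
Stress increase at mid-clay by the 2:1 spreading method:
Δσ = qBL/((B+z)(L+z)) = 173×5.5×12/((5.5+4.5)(12+4.5)) = 69.2 kPa
Final effective stress: σ'_f = 42.984 + 69.2 = 112.18 kPa.
σ'_f = 112.18 ≤ σ'_p = 194 kPa, so the clay remains overconsolidated and only the recompression index applies:
S_c = C_r·H/(1+e₀)·log₁₀(σ'_f/σ'_0) = 0.053×4.2/2.18×log₁₀(112.18/42.984)
    = 0.10211 × 0.41661 = 0.04254 m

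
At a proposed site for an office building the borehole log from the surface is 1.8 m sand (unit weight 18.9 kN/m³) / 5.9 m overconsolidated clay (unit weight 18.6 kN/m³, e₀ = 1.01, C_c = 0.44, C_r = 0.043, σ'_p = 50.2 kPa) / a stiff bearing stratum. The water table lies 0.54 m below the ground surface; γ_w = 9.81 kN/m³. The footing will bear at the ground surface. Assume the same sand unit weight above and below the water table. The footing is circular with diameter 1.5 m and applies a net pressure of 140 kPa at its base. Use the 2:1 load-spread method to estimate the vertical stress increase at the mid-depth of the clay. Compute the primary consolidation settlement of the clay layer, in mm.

Mid-depth of clay below the ground surface: z = 1.8 + 5.9/2 = 4.75 m.
Total vertical stress at mid-clay: σ_v = 18.9×1.8 + 18.6×2.95 = 88.89 kPa.
Pore pressure: u = 9.81×(4.75 − 0.54) = 41.3 kPa.
Initial effective stress: σ'_0 = σ_v − u = 88.89 − 41.3 = 47.59 kPa.
Stress increase at mid-clay by the 2:1 spreading method:
Δσ ≈ qD²/(D+z)² = 140×1.5²/(1.5+4.75)² = 8.064 kPa
Final effective stress: σ'_f = 47.59 + 8.064 = 55.654 kPa.
σ'_f = 55.654 > σ'_p = 50.2 kPa, so the stress path crosses the preconsolidation pressure — recompression up to σ'_p, then virgin compression beyond:
S_c = H/(1+e₀)·[C_r·log₁₀(σ'_p/σ'_0) + C_c·log₁₀(σ'_f/σ'_p)]
    = 5.9/2.01 × [0.043×log₁₀(50.2/47.59) + 0.44×log₁₀(55.654/50.2)]
    = 2.9353 × [0.00099708 + 0.019709] = 0.06078 m

S_c ≈ 60.8 mm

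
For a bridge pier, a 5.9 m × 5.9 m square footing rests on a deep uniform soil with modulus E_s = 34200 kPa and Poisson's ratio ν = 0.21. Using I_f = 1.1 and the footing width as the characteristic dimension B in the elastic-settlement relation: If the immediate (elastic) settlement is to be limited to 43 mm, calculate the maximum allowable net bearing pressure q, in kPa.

S_e = q·B·(1−ν²)/E_s · I_f  ⇒  q = S_e·E_s / (B·(1−ν²)·I_f).
q = 0.043 × 34200 / (5.9 × 0.9559 × 1.1) = 237 kPa

q ≈ 237 kPa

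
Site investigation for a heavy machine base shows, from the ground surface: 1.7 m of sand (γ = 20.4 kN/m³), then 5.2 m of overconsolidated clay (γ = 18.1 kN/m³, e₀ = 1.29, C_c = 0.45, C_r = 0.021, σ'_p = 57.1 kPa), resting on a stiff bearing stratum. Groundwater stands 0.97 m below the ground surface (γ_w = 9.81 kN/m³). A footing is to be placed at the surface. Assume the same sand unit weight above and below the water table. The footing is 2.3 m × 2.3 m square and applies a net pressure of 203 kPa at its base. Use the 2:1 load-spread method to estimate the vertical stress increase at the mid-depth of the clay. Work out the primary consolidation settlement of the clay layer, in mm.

S_c ≈ 117 mm

Mid-depth of clay below the ground surface: z = 1.7 + 5.2/2 = 4.3 m.
Total vertical stress at mid-clay: σ_v = 20.4×1.7 + 18.1×2.6 = 81.74 kPa.
Pore pressure: u = 9.81×(4.3 − 0.97) = 32.667 kPa.
Initial effective stress: σ'_0 = σ_v − u = 81.74 − 32.667 = 49.073 kPa.
Stress increase at mid-clay by the 2:1 spreading method:
Δσ = qBL/((B+z)(L+z)) = 203×2.3×2.3/((2.3+4.3)(2.3+4.3)) = 24.653 kPa
Final effective stress: σ'_f = 49.073 + 24.653 = 73.726 kPa.
σ'_f = 73.726 > σ'_p = 57.1 kPa, so the stress path crosses the preconsolidation pressure — recompression up to σ'_p, then virgin compression beyond:
S_c = H/(1+e₀)·[C_r·log₁₀(σ'_p/σ'_0) + C_c·log₁₀(σ'_f/σ'_p)]
    = 5.2/2.29 × [0.021×log₁₀(57.1/49.073) + 0.45×log₁₀(73.726/57.1)]
    = 2.2707 × [0.0013817 + 0.049943] = 0.1165 m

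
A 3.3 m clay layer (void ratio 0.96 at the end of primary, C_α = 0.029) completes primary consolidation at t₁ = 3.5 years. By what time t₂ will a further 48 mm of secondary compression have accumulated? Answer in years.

t₂ ≈ 33.7 years

S_s = C_α·H/(1+e_p)·log₁₀(t₂/t₁) ⇒ log₁₀(t₂/t₁) = S_s·(1+e_p)/(C_α·H).
log₁₀(t₂/t₁) = 0.048 × (1+0.96) / (0.029×3.3) = 0.9831
t₂ = t₁ × 10^0.9831 = 3.5 × 9.618 = 33.66 years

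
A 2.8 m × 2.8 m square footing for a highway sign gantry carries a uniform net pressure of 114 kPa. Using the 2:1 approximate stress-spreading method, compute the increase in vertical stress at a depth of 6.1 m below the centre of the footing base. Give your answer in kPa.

By the 2:1 method the load spreads at 1 horizontal : 2 vertical, so at depth z the loaded area has grown by z in each plan dimension:
Δσ = qBL/((B+z)(L+z)) = 114×2.8×2.8/((2.8+6.1)(2.8+6.1)) = 11.283 kPa

Δσ_z ≈ 11.3 kPa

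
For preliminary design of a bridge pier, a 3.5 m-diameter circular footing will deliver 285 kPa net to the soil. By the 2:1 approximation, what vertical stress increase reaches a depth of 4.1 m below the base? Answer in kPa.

Δσ_z ≈ 60.4 kPa

By the 2:1 method the load spreads at 1 horizontal : 2 vertical, so at depth z the loaded area has grown by z in each plan dimension:
Δσ ≈ qD²/(D+z)² = 285×3.5²/(3.5+4.1)² = 60.444 kPa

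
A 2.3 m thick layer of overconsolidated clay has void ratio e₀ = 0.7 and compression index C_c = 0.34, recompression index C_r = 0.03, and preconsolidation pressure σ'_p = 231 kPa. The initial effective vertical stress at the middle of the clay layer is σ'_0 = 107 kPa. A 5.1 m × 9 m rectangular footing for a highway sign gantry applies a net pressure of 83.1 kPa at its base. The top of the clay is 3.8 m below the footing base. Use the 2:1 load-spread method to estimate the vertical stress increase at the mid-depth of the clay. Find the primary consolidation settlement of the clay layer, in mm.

Mid-depth of clay below the footing base: z = 3.8 + 2.3/2 = 4.95 m.
Stress increase at mid-clay by the 2:1 spreading method:
Δσ = qBL/((B+z)(L+z)) = 83.1×5.1×9/((5.1+4.95)(9+4.95)) = 27.207 kPa
Final effective stress: σ'_f = 107 + 27.207 = 134.21 kPa.
σ'_f = 134.21 ≤ σ'_p = 231 kPa, so the clay remains overconsolidated and only the recompression index applies:
S_c = C_r·H/(1+e₀)·log₁₀(σ'_f/σ'_0) = 0.03×2.3/1.7×log₁₀(134.21/107)
    = 0.040587 × 0.098401 = 0.003994 m

S_c ≈ 3.99 mm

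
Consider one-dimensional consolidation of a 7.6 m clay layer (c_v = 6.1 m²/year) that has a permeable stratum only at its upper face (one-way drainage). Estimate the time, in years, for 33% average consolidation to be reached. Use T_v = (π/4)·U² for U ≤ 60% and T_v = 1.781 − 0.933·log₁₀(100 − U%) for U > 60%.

Drainage path length: H_d = H = 7.6 m (single drainage).
U ≤ 60%: T_v = (π/4)·U² = (π/4)×0.33² = 0.08553.
t = T_v·H_d²/c_v = 0.08553×7.6²/6.1 = 0.8099 years.

t ≈ 0.81 years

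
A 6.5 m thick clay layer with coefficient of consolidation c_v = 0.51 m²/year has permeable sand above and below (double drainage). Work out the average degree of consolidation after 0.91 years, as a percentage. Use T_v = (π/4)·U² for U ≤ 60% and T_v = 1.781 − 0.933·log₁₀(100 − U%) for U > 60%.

Drainage path length: H_d = H/2 = 3.25 m (double drainage).
T_v = c_v·t/H_d² = 0.51×0.91/3.25² = 0.043938.
T_v = 0.043938 corresponds to the U ≤ 60% branch:
U = √(4T_v/π) = 0.2365

U ≈ 23.7 %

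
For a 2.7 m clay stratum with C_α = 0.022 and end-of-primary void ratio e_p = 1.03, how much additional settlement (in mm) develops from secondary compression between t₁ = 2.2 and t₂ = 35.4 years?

Secondary compression: S_s = C_α·H/(1+e_p)·log₁₀(t₂/t₁)
S_s = 0.022×2.7/(1+1.03)×log₁₀(35.4/2.2)
    = 0.02926 × 1.207 = 0.03531 m

S_s ≈ 35.3 mm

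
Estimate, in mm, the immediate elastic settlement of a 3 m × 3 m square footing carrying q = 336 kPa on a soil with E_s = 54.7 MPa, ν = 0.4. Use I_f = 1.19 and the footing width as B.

Immediate (elastic) settlement: S_e = q·B·(1−ν²)/E_s · I_f.
E_s = 54.7 MPa = 54700 kPa.
S_e = 336 × 3 × (1 − 0.4²) / 54700 × 1.19
    = 336 × 3 × 0.84 / 54700 × 1.19
    = 0.01842 m = 18.42 mm

S_e ≈ 18.4 mm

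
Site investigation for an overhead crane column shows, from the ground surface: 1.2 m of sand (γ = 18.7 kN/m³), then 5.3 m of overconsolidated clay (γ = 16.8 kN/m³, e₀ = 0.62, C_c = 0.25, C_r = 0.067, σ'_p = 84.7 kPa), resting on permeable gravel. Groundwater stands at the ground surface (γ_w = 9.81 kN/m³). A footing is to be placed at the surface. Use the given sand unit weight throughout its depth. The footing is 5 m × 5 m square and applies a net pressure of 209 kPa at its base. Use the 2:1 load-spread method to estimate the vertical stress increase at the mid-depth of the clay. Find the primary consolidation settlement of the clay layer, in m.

S_c ≈ 0.146 m

Mid-depth of clay below the ground surface: z = 1.2 + 5.3/2 = 3.85 m.
Total vertical stress at mid-clay: σ_v = 18.7×1.2 + 16.8×2.65 = 66.96 kPa.
Pore pressure: u = 9.81×(3.85 − 0) = 37.769 kPa.
Initial effective stress: σ'_0 = σ_v − u = 66.96 − 37.769 = 29.191 kPa.
Stress increase at mid-clay by the 2:1 spreading method:
Δσ = qBL/((B+z)(L+z)) = 209×5×5/((5+3.85)(5+3.85)) = 66.711 kPa
Final effective stress: σ'_f = 29.191 + 66.711 = 95.902 kPa.
σ'_f = 95.902 > σ'_p = 84.7 kPa, so the stress path crosses the preconsolidation pressure — recompression up to σ'_p, then virgin compression beyond:
S_c = H/(1+e₀)·[C_r·log₁₀(σ'_p/σ'_0) + C_c·log₁₀(σ'_f/σ'_p)]
    = 5.3/1.62 × [0.067×log₁₀(84.7/29.191) + 0.25×log₁₀(95.902/84.7)]
    = 3.2716 × [0.030997 + 0.013486] = 0.1455 m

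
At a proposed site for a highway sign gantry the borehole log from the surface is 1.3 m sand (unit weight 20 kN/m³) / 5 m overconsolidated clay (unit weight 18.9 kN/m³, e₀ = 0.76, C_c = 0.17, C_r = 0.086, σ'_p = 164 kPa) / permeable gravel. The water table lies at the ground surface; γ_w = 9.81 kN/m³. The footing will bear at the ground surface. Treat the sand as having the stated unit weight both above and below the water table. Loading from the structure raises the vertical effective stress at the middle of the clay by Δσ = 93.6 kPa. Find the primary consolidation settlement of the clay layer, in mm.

S_c ≈ 136 mm

Mid-depth of clay below the ground surface: z = 1.3 + 5/2 = 3.8 m.
Total vertical stress at mid-clay: σ_v = 20×1.3 + 18.9×2.5 = 73.25 kPa.
Pore pressure: u = 9.81×(3.8 − 0) = 37.278 kPa.
Initial effective stress: σ'_0 = σ_v − u = 73.25 − 37.278 = 35.972 kPa.
Final effective stress: σ'_f = 35.972 + 93.6 = 129.57 kPa.
σ'_f = 129.57 ≤ σ'_p = 164 kPa, so the clay remains overconsolidated and only the recompression index applies:
S_c = C_r·H/(1+e₀)·log₁₀(σ'_f/σ'_0) = 0.086×5/1.76×log₁₀(129.57/35.972)
    = 0.24432 × 0.55654 = 0.136 m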